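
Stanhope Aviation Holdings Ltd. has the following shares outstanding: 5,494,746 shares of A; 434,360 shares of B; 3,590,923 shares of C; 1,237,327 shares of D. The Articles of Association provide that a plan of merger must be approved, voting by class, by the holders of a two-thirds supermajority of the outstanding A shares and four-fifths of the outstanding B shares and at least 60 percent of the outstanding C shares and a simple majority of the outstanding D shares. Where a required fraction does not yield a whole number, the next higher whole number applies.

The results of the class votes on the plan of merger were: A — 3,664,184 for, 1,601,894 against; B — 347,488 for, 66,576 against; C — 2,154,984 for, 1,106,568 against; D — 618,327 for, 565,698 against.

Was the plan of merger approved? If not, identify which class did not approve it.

A: 2/3 of 5494746 = 3663164; 3,663,164 required, 3,664,184 in favor — approved.
B: 4/5 of 434360 = 347488; 347,488 required, 347,488 in favor — approved.
C: 3/5 of 3590923 = 2154553.80, rounded up to 2154554; 2,154,554 required, 2,154,984 in favor — approved.
D: a majority of 1237327 is 618664; 618,664 required, 618,327 in favor — not approved.

Not approved — the D shares did not give the required vote.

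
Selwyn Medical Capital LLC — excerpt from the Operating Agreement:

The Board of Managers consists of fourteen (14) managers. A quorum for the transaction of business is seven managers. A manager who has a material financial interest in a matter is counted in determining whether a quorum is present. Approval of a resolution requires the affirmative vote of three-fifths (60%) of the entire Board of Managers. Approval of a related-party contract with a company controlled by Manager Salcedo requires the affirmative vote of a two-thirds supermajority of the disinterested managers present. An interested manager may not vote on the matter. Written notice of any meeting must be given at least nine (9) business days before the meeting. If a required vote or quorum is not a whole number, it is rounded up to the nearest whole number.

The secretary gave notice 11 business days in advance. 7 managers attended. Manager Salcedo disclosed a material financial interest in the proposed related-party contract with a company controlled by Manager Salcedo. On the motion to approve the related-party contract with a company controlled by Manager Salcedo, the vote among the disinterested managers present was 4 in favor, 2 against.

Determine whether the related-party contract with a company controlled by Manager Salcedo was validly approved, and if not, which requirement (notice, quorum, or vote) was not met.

Notice: 11 business days given; 9 required (11 ≥ 9). Satisfied.
Quorum: 7 present (interested managers count toward quorum); quorum is 7. Satisfied.
Vote: the related-party contract with a company controlled by Manager Salcedo requires two-thirds of the disinterested managers present (7 − 1 = 6). 2/3 of 6 = 4, so 4 affirmative votes are needed; 4 voted in favor. Satisfied.

Valid — all requirements satisfied.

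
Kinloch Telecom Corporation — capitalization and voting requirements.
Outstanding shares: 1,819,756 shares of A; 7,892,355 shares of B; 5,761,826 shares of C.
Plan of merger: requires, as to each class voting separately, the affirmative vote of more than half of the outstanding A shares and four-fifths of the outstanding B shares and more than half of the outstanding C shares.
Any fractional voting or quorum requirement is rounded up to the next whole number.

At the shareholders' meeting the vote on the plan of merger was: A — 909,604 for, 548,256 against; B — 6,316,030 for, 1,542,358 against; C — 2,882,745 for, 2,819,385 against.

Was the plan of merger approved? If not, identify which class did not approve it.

Not approved — the A shares did not give the required vote.

A: a majority of 1819756 is 909879; 909,879 required, 909,604 in favor — not approved.
B: 4/5 of 7892355 = 6313884; 6,313,884 required, 6,316,030 in favor — approved.
C: a majority of 5761826 is 2880914; 2,880,914 required, 2,882,745 in favor — approved.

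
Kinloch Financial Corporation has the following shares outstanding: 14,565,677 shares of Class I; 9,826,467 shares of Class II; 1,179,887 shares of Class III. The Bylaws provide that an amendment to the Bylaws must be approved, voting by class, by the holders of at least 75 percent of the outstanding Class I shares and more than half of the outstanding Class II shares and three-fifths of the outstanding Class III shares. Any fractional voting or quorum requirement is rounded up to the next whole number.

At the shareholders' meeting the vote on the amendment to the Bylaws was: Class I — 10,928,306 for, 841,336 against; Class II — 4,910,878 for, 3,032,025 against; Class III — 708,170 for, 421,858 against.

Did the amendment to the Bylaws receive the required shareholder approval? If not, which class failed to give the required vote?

Class I: 3/4 of 14565677 = 10924257.75, rounded up to 10924258; 10,924,258 required, 10,928,306 in favor — approved.
Class II: a majority of 9826467 is 4913234; 4,913,234 required, 4,910,878 in favor — not approved.
Class III: 3/5 of 1179887 = 707932.20, rounded up to 707933; 707,933 required, 708,170 in favor — approved.

Not approved — the Class II shares did not give the required vote.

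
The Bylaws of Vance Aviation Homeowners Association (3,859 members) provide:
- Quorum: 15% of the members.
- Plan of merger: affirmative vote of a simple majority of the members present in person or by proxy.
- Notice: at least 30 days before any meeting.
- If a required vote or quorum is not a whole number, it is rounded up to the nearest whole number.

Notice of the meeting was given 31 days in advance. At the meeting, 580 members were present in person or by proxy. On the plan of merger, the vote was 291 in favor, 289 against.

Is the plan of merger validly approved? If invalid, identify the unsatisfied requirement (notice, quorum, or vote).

Valid — all requirements satisfied.

Notice: 31 days given; 30 required. Satisfied.
Quorum: 15% of 3,859 = 578.85, rounded up to 579; 580 present. Satisfied.
Vote: requires a majority of those present (580); a majority of 580 is 291, so 291 needed; 291 in favor. Satisfied.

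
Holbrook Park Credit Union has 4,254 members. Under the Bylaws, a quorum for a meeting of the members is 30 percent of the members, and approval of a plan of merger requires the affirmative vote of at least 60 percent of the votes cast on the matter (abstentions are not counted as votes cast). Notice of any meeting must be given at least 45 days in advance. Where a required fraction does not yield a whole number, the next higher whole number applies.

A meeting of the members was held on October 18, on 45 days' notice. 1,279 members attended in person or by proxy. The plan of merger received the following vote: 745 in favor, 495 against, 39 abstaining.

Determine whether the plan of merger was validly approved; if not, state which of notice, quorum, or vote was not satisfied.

Valid — all requirements satisfied.

Notice: 45 days given; 45 required. Satisfied.
Quorum: 30% of 4,254 = 1,276.20, rounded up to 1,277; 1,279 present. Satisfied.
Vote: requires three-fifths of the votes cast (1,279 − 39 abstaining = 1,240); 3/5 of 1240 = 744, so 744 needed; 745 in favor. Satisfied.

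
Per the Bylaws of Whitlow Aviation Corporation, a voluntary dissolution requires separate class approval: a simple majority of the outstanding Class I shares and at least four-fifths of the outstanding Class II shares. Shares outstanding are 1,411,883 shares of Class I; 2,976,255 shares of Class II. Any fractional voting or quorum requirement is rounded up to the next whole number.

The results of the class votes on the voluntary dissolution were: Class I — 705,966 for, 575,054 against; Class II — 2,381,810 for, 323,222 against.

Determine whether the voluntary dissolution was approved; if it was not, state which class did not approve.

Class I: a majority of 1411883 is 705942; 705,942 required, 705,966 in favor — approved.
Class II: 4/5 of 2976255 = 2381004; 2,381,004 required, 2,381,810 in favor — approved.

Approved — every class gave the required vote.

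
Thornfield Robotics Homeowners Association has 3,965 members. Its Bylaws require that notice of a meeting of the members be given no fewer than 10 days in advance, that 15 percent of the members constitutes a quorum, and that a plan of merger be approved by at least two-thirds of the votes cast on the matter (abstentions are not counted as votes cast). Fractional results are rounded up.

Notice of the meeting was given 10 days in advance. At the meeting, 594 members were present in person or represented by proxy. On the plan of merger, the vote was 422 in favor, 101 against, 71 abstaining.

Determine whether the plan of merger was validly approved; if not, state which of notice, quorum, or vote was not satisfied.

Notice: 10 days given; 10 required. Satisfied.
Quorum: 15% of 3,965 = 594.75, rounded up to 595; 594 present. Not satisfied.
Vote: requires two-thirds of the votes cast (594 − 71 abstaining = 523); 2/3 of 523 = 348.67, rounded up to 349, so 349 needed; 422 in favor. Satisfied.

Invalid — quorum requirement not satisfied.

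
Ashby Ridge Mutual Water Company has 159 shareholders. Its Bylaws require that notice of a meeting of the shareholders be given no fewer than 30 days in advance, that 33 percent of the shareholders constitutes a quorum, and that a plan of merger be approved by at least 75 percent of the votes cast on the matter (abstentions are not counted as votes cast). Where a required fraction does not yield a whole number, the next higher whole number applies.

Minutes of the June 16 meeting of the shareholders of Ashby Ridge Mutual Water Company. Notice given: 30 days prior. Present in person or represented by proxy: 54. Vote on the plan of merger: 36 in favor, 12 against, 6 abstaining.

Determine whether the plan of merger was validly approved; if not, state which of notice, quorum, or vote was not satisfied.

Notice: 30 days given; 30 required. Satisfied.
Quorum: 33% of 159 = 52.47, rounded up to 53; 54 present. Satisfied.
Vote: requires three-fourths of the votes cast (54 − 6 abstaining = 48); 3/4 of 48 = 36, so 36 needed; 36 in favor. Satisfied.

Valid — all requirements satisfied.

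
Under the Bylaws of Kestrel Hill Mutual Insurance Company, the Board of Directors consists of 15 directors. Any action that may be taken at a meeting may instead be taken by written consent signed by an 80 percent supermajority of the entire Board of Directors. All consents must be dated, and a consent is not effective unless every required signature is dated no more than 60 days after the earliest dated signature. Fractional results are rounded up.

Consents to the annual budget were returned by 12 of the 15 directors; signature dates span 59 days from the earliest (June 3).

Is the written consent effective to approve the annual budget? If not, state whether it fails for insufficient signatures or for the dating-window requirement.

Effective — both the signature and dating-window requirements are satisfied.

Signatures required: an 80 percent supermajority of 15 — 4/5 of 15 = 12, so 12 needed; 12 signed. Sufficient.
Dating window: the latest signature is 59 days after the earliest; the limit is 60 days. Within the window.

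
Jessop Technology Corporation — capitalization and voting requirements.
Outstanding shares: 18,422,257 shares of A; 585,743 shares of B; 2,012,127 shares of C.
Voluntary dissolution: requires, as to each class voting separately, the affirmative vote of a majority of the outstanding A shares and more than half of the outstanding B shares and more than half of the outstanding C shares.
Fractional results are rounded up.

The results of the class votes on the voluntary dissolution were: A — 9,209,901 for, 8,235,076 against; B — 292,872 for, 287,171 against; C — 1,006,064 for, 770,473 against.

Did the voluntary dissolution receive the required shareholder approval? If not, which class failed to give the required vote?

Not approved — the A shares did not give the required vote.

A: a majority of 18422257 is 9211129; 9,211,129 required, 9,209,901 in favor — not approved.
B: a majority of 585743 is 292872; 292,872 required, 292,872 in favor — approved.
C: a majority of 2012127 is 1006064; 1,006,064 required, 1,006,064 in favor — approved.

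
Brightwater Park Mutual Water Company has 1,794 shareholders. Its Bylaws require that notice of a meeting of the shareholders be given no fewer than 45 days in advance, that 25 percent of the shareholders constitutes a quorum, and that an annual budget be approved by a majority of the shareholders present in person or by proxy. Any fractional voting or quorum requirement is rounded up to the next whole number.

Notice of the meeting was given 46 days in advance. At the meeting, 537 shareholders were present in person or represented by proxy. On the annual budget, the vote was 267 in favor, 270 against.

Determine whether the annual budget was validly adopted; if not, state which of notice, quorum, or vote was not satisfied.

Invalid — vote requirement not satisfied.

Notice: 46 days given; 45 required. Satisfied.
Quorum: 25% of 1,794 = 448.50, rounded up to 449; 537 present. Satisfied.
Vote: requires a majority of those present (537); a majority of 537 is 269, so 269 needed; 267 in favor. Not satisfied.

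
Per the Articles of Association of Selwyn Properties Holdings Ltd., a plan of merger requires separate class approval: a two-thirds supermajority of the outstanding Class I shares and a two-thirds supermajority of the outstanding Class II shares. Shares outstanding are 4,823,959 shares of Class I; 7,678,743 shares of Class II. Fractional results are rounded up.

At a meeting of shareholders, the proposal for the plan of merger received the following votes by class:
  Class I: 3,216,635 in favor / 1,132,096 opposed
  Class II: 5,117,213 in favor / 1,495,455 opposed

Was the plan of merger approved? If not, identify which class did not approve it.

Not approved — the Class II shares did not give the required vote.

Class I: 2/3 of 4823959 = 3215972.67, rounded up to 3215973; 3,215,973 required, 3,216,635 in favor — approved.
Class II: 2/3 of 7678743 = 5119162; 5,119,162 required, 5,117,213 in favor — not approved.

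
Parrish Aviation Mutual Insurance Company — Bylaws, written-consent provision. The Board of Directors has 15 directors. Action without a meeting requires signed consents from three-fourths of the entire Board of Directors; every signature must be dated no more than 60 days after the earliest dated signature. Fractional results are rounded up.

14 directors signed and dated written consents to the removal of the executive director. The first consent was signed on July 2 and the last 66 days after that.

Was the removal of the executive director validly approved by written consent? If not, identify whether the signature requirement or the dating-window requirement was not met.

Signatures required: three-fourths of 15 — 3/4 of 15 = 11.25, rounded up to 12, so 12 needed; 14 signed. Sufficient.
Dating window: the latest signature is 66 days after the earliest; the limit is 60 days. Outside the window.

Not effective — dating-window requirement not satisfied.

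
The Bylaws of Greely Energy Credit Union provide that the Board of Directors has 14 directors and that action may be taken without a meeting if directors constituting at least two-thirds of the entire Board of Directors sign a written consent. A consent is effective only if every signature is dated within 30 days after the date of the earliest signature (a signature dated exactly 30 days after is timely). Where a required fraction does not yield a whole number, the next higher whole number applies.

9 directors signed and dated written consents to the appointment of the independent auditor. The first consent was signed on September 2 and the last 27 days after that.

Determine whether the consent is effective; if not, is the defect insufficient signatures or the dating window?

Not effective — insufficient signatures.

Signatures required: at least two-thirds of 14 — 2/3 of 14 = 9.33, rounded up to 10, so 10 needed; 9 signed. Insufficient.
Dating window: the latest signature is 27 days after the earliest; the limit is 30 days. Within the window.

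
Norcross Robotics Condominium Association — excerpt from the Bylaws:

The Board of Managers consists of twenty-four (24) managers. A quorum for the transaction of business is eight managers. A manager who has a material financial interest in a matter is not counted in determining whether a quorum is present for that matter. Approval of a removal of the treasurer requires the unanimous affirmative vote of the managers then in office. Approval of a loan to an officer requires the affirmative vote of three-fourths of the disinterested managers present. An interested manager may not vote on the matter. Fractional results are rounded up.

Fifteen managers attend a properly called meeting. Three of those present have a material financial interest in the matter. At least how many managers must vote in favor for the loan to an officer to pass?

9

The loan to an officer requires three-fourths of the disinterested managers present (15 − 3 = 12).
3/4 of 12 = 9.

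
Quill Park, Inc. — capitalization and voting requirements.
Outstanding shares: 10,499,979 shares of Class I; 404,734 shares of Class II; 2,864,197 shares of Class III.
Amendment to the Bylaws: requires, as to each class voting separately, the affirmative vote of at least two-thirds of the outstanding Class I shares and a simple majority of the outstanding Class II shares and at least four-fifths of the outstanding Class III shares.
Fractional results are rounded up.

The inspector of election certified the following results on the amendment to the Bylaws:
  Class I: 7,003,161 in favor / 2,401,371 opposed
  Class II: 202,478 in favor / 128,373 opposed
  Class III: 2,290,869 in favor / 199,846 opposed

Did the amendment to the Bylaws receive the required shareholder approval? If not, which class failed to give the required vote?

Class I: 2/3 of 10499979 = 6999986; 6,999,986 required, 7,003,161 in favor — approved.
Class II: a majority of 404734 is 202368; 202,368 required, 202,478 in favor — approved.
Class III: 4/5 of 2864197 = 2291357.60, rounded up to 2291358; 2,291,358 required, 2,290,869 in favor — not approved.

Not approved — the Class III shares did not give the required vote.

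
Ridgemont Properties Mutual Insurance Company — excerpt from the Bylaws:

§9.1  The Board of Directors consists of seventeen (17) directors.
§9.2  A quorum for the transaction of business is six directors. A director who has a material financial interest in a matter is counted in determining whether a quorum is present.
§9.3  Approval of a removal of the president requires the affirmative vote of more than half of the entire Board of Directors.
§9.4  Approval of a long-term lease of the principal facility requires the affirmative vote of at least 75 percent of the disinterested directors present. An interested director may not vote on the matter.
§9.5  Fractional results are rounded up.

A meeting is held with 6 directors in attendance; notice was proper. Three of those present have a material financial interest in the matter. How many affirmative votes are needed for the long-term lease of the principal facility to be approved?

3

The long-term lease of the principal facility requires three-fourths of the disinterested directors present (6 − 3 = 3).
3/4 of 3 = 2.25, rounded up to 3.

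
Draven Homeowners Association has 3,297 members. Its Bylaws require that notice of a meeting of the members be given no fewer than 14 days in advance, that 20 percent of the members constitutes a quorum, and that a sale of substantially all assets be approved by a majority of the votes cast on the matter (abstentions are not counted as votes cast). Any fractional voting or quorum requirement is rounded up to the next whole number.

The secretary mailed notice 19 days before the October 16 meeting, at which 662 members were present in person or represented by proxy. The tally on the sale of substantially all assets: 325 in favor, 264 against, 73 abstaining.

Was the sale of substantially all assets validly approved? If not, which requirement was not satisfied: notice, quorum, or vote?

Valid — all requirements satisfied.

Notice: 19 days given; 14 required. Satisfied.
Quorum: 20% of 3,297 = 659.40, rounded up to 660; 662 present. Satisfied.
Vote: requires a majority of the votes cast (662 − 73 abstaining = 589); a majority of 589 is 295, so 295 needed; 325 in favor. Satisfied.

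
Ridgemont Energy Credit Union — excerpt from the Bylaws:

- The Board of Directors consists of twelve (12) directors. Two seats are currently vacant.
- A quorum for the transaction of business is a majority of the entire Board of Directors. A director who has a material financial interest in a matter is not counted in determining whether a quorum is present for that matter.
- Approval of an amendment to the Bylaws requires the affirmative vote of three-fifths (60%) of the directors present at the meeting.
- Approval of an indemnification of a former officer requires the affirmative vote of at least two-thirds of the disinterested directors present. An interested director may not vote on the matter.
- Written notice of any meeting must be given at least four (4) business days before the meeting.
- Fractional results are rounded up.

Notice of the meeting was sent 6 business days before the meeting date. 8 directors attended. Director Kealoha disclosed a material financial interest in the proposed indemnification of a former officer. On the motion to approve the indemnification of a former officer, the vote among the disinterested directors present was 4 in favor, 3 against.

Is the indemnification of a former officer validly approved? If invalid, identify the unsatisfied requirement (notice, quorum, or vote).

Notice: 6 business days given; 4 required (6 ≥ 4). Satisfied.
Quorum: 8 present, but the 1 interested director does not count, leaving 7. Quorum is 7. Satisfied.
Vote: the indemnification of a former officer requires two-thirds of the disinterested directors present (8 − 1 = 7). 2/3 of 7 = 4.67, rounded up to 5, so 5 affirmative votes are needed; 4 voted in favor. Not satisfied.

Invalid — vote requirement not satisfied.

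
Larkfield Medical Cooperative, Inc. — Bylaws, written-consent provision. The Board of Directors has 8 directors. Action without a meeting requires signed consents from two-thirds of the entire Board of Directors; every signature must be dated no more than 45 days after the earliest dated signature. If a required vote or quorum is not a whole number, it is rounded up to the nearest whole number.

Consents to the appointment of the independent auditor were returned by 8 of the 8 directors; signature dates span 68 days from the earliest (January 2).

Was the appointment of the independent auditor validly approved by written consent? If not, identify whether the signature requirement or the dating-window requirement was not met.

Not effective — dating-window requirement not satisfied.

Signatures required: two-thirds of 8 — 2/3 of 8 = 5.33, rounded up to 6, so 6 needed; 8 signed. Sufficient.
Dating window: the latest signature is 68 days after the earliest; the limit is 45 days. Outside the window.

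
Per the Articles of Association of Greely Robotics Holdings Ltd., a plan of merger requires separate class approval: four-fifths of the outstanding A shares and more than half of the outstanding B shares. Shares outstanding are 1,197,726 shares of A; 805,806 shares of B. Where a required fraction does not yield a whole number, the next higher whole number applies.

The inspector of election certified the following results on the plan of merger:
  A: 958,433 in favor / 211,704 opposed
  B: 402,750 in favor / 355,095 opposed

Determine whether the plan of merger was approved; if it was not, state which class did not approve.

A: 4/5 of 1197726 = 958180.80, rounded up to 958181; 958,181 required, 958,433 in favor — approved.
B: a majority of 805806 is 402904; 402,904 required, 402,750 in favor — not approved.

Not approved — the B shares did not give the required vote.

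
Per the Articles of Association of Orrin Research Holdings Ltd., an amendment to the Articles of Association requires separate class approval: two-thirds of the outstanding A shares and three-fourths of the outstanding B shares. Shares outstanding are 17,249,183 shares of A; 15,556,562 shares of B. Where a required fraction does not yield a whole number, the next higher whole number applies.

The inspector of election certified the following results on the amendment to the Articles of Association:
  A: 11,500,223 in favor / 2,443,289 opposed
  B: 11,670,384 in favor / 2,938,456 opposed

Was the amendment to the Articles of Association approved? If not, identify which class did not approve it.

Approved — every class gave the required vote.

A: 2/3 of 17249183 = 11499455.33, rounded up to 11499456; 11,499,456 required, 11,500,223 in favor — approved.
B: 3/4 of 15556562 = 11667421.50, rounded up to 11667422; 11,667,422 required, 11,670,384 in favor — approved.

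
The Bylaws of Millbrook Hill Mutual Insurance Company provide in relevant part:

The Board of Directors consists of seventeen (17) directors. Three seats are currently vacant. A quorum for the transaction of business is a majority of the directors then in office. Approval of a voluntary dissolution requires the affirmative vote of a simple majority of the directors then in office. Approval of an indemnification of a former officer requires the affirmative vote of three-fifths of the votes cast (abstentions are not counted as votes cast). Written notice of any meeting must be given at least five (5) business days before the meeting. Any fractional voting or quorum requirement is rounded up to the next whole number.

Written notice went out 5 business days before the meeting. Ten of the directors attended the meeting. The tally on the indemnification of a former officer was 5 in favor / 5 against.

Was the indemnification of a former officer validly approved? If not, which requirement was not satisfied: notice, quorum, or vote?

Invalid — vote requirement not satisfied.

Notice: 5 business days given; 5 required (5 ≥ 5). Satisfied.
Quorum: 10 present; quorum is 8. Satisfied.
Vote: the indemnification of a former officer requires three-fifths of the votes cast (10). 3/5 of 10 = 6, so 6 affirmative votes are needed; 5 voted in favor. Not satisfied.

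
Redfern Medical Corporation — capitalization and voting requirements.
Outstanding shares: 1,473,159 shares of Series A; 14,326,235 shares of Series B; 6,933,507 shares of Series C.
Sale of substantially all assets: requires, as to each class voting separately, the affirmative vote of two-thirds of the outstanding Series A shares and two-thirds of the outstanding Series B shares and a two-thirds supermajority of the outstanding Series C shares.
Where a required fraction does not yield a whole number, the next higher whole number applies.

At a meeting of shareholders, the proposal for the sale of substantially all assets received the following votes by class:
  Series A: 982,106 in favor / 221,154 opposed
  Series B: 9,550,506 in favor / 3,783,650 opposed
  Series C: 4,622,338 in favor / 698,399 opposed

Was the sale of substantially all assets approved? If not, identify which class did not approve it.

Series A: 2/3 of 1473159 = 982106; 982,106 required, 982,106 in favor — approved.
Series B: 2/3 of 14326235 = 9550823.33, rounded up to 9550824; 9,550,824 required, 9,550,506 in favor — not approved.
Series C: 2/3 of 6933507 = 4622338; 4,622,338 required, 4,622,338 in favor — approved.

Not approved — the Series B shares did not give the required vote.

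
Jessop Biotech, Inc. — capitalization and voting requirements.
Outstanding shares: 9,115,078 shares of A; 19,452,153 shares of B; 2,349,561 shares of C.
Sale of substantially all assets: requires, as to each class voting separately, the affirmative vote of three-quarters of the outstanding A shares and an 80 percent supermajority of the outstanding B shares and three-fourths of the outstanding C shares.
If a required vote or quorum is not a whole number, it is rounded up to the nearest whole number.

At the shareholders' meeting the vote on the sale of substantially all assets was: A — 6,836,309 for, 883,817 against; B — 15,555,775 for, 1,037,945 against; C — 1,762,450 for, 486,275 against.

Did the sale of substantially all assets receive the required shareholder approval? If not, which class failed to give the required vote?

A: 3/4 of 9115078 = 6836308.50, rounded up to 6836309; 6,836,309 required, 6,836,309 in favor — approved.
B: 4/5 of 19452153 = 15561722.40, rounded up to 15561723; 15,561,723 required, 15,555,775 in favor — not approved.
C: 3/4 of 2349561 = 1762170.75, rounded up to 1762171; 1,762,171 required, 1,762,450 in favor — approved.

Not approved — the B shares did not give the required vote.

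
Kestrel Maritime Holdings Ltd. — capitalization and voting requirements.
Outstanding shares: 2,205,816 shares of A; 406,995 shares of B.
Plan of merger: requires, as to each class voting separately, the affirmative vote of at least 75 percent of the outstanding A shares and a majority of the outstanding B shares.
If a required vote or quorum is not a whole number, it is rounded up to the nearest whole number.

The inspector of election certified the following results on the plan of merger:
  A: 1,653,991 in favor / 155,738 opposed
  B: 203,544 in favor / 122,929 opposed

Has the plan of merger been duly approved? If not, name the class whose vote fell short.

A: 3/4 of 2205816 = 1654362; 1,654,362 required, 1,653,991 in favor — not approved.
B: a majority of 406995 is 203498; 203,498 required, 203,544 in favor — approved.

Not approved — the A shares did not give the required vote.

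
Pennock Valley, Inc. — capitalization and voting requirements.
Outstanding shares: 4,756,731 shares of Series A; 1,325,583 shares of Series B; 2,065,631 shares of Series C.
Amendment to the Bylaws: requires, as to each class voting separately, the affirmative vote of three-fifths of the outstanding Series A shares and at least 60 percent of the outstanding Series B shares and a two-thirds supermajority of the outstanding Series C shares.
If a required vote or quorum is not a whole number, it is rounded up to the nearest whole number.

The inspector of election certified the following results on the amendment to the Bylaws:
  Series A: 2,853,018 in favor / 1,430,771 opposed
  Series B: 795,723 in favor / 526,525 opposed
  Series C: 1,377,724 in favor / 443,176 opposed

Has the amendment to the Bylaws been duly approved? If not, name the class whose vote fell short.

Series A: 3/5 of 4756731 = 2854038.60, rounded up to 2854039; 2,854,039 required, 2,853,018 in favor — not approved.
Series B: 3/5 of 1325583 = 795349.80, rounded up to 795350; 795,350 required, 795,723 in favor — approved.
Series C: 2/3 of 2065631 = 1377087.33, rounded up to 1377088; 1,377,088 required, 1,377,724 in favor — approved.

Not approved — the Series A shares did not give the required vote.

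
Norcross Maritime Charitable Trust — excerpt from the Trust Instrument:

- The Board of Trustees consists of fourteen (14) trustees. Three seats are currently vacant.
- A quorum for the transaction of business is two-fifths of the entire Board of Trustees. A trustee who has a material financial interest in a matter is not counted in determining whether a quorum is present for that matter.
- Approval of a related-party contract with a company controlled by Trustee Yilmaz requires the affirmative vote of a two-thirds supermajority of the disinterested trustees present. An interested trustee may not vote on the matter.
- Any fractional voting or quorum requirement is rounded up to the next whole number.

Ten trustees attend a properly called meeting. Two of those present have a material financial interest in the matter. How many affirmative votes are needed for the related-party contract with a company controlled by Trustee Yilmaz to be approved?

6

The related-party contract with a company controlled by Trustee Yilmaz requires two-thirds of the disinterested trustees present (10 − 2 = 8).
2/3 of 8 = 5.33, rounded up to 6.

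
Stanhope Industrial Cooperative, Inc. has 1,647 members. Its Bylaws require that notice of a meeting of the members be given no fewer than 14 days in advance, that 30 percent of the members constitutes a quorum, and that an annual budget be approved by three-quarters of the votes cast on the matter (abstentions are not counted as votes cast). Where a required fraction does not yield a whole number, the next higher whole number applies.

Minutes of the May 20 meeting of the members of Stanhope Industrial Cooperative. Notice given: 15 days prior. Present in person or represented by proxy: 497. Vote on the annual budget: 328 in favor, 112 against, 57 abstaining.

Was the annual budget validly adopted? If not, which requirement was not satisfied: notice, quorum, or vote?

Invalid — vote requirement not satisfied.

Notice: 15 days given; 14 required. Satisfied.
Quorum: 30% of 1,647 = 494.10, rounded up to 495; 497 present. Satisfied.
Vote: requires three-fourths of the votes cast (497 − 57 abstaining = 440); 3/4 of 440 = 330, so 330 needed; 328 in favor. Not satisfied.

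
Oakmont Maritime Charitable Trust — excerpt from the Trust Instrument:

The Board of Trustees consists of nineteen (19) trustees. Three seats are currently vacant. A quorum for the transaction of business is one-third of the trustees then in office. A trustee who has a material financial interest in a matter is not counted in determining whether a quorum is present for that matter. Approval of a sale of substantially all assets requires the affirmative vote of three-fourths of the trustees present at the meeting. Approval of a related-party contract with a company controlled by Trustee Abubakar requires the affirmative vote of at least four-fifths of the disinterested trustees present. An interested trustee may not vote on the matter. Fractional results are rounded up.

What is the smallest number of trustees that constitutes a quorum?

6

1/3 of 16 = 5.33, rounded up to 6.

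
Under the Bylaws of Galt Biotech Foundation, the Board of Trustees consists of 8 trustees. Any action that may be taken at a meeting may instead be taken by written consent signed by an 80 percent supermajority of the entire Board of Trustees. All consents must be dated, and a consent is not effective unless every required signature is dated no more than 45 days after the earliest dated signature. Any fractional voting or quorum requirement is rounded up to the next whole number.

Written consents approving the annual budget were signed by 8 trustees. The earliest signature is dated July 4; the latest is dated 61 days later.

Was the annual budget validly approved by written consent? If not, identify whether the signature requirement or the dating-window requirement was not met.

Not effective — dating-window requirement not satisfied.

Signatures required: an 80 percent supermajority of 8 — 4/5 of 8 = 6.40, rounded up to 7, so 7 needed; 8 signed. Sufficient.
Dating window: the latest signature is 61 days after the earliest; the limit is 45 days. Outside the window.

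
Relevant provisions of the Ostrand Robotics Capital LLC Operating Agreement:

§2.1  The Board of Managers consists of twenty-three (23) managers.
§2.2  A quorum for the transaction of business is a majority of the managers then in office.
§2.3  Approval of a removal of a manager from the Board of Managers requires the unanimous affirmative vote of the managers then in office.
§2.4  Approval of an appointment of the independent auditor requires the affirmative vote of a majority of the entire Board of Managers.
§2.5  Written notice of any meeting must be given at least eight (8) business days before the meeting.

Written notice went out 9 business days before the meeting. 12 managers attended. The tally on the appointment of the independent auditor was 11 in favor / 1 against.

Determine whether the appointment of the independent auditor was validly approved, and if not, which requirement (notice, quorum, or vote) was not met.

Notice: 9 business days given; 8 required (9 ≥ 8). Satisfied.
Quorum: 12 present; quorum is 12. Satisfied.
Vote: the appointment of the independent auditor requires a majority of the entire Board of Managers (23). A majority of 23 is 12, so 12 affirmative votes are needed; 11 voted in favor. Not satisfied.

Invalid — vote requirement not satisfied.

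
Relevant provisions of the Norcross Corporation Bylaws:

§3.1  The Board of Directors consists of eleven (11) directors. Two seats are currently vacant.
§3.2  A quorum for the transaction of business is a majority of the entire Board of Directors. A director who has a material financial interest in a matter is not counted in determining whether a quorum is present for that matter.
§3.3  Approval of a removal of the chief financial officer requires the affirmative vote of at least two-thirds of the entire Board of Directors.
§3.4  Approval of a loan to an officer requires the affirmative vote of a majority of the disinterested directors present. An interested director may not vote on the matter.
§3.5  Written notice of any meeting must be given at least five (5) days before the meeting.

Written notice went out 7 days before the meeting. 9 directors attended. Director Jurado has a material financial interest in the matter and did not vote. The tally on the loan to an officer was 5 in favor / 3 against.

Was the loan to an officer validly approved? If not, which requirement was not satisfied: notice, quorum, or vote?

Valid — all requirements satisfied.

Notice: 7 days given; 5 required (7 ≥ 5). Satisfied.
Quorum: 9 present, but the 1 interested director does not count, leaving 8. Quorum is 6. Satisfied.
Vote: the loan to an officer requires a majority of the disinterested directors present (9 − 1 = 8). A majority of 8 is 5, so 5 affirmative votes are needed; 5 voted in favor. Satisfied.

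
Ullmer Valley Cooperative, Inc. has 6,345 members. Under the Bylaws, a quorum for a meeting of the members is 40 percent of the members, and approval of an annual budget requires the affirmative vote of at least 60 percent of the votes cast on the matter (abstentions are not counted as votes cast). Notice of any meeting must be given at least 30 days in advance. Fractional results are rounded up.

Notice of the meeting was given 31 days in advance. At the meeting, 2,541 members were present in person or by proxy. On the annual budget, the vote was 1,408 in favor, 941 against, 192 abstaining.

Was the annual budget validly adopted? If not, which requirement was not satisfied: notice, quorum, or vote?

Notice: 31 days given; 30 required. Satisfied.
Quorum: 40% of 6,345 = 2,538; 2,541 present. Satisfied.
Vote: requires three-fifths of the votes cast (2,541 − 192 abstaining = 2,349); 3/5 of 2349 = 1409.40, rounded up to 1410, so 1,410 needed; 1,408 in favor. Not satisfied.

Invalid — vote requirement not satisfied.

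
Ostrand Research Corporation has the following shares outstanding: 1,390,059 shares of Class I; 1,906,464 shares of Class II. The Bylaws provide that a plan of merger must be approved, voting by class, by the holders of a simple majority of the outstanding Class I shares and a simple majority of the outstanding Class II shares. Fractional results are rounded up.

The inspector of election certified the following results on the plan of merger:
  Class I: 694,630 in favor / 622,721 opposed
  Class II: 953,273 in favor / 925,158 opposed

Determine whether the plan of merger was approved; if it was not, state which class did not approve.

Class I: a majority of 1390059 is 695030; 695,030 required, 694,630 in favor — not approved.
Class II: a majority of 1906464 is 953233; 953,233 required, 953,273 in favor — approved.

Not approved — the Class I shares did not give the required vote.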